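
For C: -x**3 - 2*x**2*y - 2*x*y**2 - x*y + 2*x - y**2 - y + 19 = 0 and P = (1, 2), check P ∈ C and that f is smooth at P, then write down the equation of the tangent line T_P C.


Tangent line at P: -19*x - 16*y + 51 = 0.

Step 1: f(1, 2) = 0, so P lies on C.
Step 2: partial derivatives
  f_x(x, y) = -3*x**2 - 4*x*y - 2*y**2 - y + 2, f_y(x, y) = -2*x**2 - 4*x*y - x - 2*y - 1.
  f_x(P) = -19, f_y(P) = -16 (gradient nonzero, so P is smooth).
Step 3: tangent line at P: -19·(x − 1) + -16·(y − 2) = 0.
Expanding: -19*x - 16*y + 51 = 0.


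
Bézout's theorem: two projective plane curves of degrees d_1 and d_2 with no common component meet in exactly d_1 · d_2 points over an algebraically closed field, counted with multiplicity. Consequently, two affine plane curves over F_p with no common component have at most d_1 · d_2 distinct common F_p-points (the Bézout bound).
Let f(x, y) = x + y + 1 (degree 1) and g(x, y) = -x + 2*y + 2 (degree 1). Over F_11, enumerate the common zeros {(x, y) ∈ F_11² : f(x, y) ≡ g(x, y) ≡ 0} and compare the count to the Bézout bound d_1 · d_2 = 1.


Common zeros: {(0, 10)}; count = 1; Bézout bound = 1.

deg(f) = 1, deg(g) = 1, so Bézout bound = 1.
Scan x ∈ F_11. For each x, list the y ∈ F_11 with f(x, y) ≡ 0 and those with g(x, y) ≡ 0 (mod 11); the common zeros in that column are the intersection.
  x = 0: f ≡ 0 at y ∈ {10}; g ≡ 0 at y ∈ {10}; common: {10}.
  x = 1: f ≡ 0 at y ∈ {9}; g ≡ 0 at y ∈ {5}; common: ∅.
  x = 2: f ≡ 0 at y ∈ {8}; g ≡ 0 at y ∈ {0}; common: ∅.
  x = 3: f ≡ 0 at y ∈ {7}; g ≡ 0 at y ∈ {6}; common: ∅.
  x = 4: f ≡ 0 at y ∈ {6}; g ≡ 0 at y ∈ {1}; common: ∅.
  x = 5: f ≡ 0 at y ∈ {5}; g ≡ 0 at y ∈ {7}; common: ∅.
  x = 6: f ≡ 0 at y ∈ {4}; g ≡ 0 at y ∈ {2}; common: ∅.
  x = 7: f ≡ 0 at y ∈ {3}; g ≡ 0 at y ∈ {8}; common: ∅.
  x = 8: f ≡ 0 at y ∈ {2}; g ≡ 0 at y ∈ {3}; common: ∅.
  x = 9: f ≡ 0 at y ∈ {1}; g ≡ 0 at y ∈ {9}; common: ∅.
  x = 10: f ≡ 0 at y ∈ {0}; g ≡ 0 at y ∈ {4}; common: ∅.
Collecting: common zeros = {(0, 10)}, so the count is 1.
Comparison with the Bézout bound: 1 ≤ 1 = deg(f)·deg(g), as expected for curves with no common component (the bound is attained).


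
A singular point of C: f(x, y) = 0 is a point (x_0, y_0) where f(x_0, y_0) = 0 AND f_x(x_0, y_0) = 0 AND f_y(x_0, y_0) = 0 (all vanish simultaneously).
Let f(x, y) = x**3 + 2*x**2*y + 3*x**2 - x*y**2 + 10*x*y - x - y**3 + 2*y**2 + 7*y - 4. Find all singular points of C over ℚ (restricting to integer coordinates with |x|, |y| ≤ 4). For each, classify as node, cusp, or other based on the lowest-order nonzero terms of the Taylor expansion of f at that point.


Singular points: {(-2, 1)}; classification: node.

Compute partial derivatives:
  f_x = 3*x**2 + 4*x*y + 6*x - y**2 + 10*y - 1.
  f_y = 2*x**2 - 2*x*y + 10*x - 3*y**2 + 4*y + 7.
Scan x_0 ∈ {−4, ..., 4}. For each x_0, f_y(x_0, y) is a polynomial in y; find its integer roots y ∈ {−4, ..., 4}, then test f_x and f at those candidates.
  x = -4: f_y(-4, y) = -3*y**2 + 12*y - 1; no integer root y with |y| ≤ 4.
  x = -3: f_y(-3, y) = -3*y**2 + 10*y - 5; no integer root y with |y| ≤ 4.
  x = -2: f_y(-2, y) = -3*y**2 + 8*y - 5; vanishes at y ∈ {1}. (-2, 1): f_x = 0, f = 0 — SINGULAR.
  x = -1: f_y(-1, y) = -3*y**2 + 6*y - 1; no integer root y with |y| ≤ 4.
  x = 0: f_y(0, y) = -3*y**2 + 4*y + 7; vanishes at y ∈ {-1}. (0, -1): f_x = -12 ≠ 0.
  x = 1: f_y(1, y) = -3*y**2 + 2*y + 19; no integer root y with |y| ≤ 4.
  x = 2: f_y(2, y) = 35 - 3*y**2; no integer root y with |y| ≤ 4.
  x = 3: f_y(3, y) = -3*y**2 - 2*y + 55; no integer root y with |y| ≤ 4.
  x = 4: f_y(4, y) = -3*y**2 - 4*y + 79; no integer root y with |y| ≤ 4.
Only singular point on the grid: (-2, 1).
Classify: substitute x = -2 + u, y = 1 + v and expand: f = u**3 + 2*u**2*v - u**2 - u*v**2 - v**3 + v**2.
No constant or linear terms (consistent with a singular point). Quadratic part: -u**2 + v**2. Cubic part: u**3 + 2*u**2*v - u*v**2 - v**3.
The quadratic part v**2 - u**2 = (v − u)(v + u) splits into two distinct linear factors, so there are two distinct tangent lines y − 1 = ±(x − -2) — this is a node (ordinary double point).
Classification: node.


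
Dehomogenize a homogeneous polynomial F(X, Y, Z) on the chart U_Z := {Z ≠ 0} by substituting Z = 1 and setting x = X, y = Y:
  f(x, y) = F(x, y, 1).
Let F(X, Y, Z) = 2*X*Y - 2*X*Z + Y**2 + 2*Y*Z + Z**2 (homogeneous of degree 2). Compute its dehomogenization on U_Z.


f(x, y) = 2*x*y - 2*x + y**2 + 2*y + 1

On U_Z we set Z = 1. Each monomial c·X^i·Y^j·Z^k in F becomes c·x^i·y^j·1^k = c·x^i·y^j.
Substituting Z = 1: F(X, Y, 1) = 2*x*y - 2*x + y**2 + 2*y + 1.
Note: deg(f) ≤ deg(F) = 2; strict inequality happens when F is divisible by Z (lost terms).


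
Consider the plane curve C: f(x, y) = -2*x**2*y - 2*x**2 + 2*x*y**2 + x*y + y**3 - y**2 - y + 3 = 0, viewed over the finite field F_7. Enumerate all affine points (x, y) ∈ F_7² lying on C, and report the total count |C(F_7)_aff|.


Affine F_7-points: {(0, 5), (2, 3), (4, 5), (5, 3), (5, 6)}; count = 5.

For each of the 49 pairs (x, y) ∈ F_7², evaluate f(x, y) mod 7. Record the zeros.
  x = 0: [0↦3, 1↦2, 2↦5, 3↦4, 4↦5, 5↦0, 6↦2]  zeros at y ∈ {5}
  x = 1: [0↦1, 1↦1, 2↦2, 3↦3, 4↦3, 5↦1, 6↦3]  zeros at y ∈ ∅
  x = 2: [0↦2, 1↦6, 2↦1, 3↦0, 4↦2, 5↦6, 6↦4]  zeros at y ∈ {3}
  x = 3: [0↦6, 1↦3, 2↦2, 3↦2, 4↦2, 5↦1, 6↦5]  zeros at y ∈ ∅
  x = 4: [0↦6, 1↦6, 2↦5, 3↦2, 4↦3, 5↦0, 6↦6]  zeros at y ∈ {5}
  x = 5: [0↦2, 1↦1, 2↦3, 3↦0, 4↦5, 5↦3, 6↦0]  zeros at y ∈ {3, 6}
  x = 6: [0↦1, 1↦2, 2↦3, 3↦3, 4↦1, 5↦3, 6↦1]  zeros at y ∈ ∅
Collecting zeros: affine points = {(0, 5), (2, 3), (4, 5), (5, 3), (5, 6)}.
Total count |C(F_7)_aff| = 5.


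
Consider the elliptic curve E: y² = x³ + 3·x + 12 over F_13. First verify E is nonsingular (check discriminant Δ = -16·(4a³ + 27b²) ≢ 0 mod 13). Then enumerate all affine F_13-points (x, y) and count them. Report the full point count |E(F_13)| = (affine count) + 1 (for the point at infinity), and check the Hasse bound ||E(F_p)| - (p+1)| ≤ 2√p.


Affine points = {(0, 5), (0, 8), (1, 4), (1, 9), (2, 0), (3, 3), (3, 10), (4, 6), (4, 7), (5, 3), (5, 10), (6, 5), (6, 8), (7, 5), (7, 8), (9, 1), (9, 12)}; affine count = 17; |E(F_13)| = 18.

Discriminant check: Δ ∝ 4a³ + 27b² = 4·3³ + 27·12² = 4·27 + 27·144 ≡ 5 (mod 13). Nonzero ⇒ E is nonsingular.
For each x ∈ F_13, compute rhs = x³ + 3·x + 12 mod 13, then count y ∈ F_13 with y² ≡ rhs.
  x = 0: rhs = 12, matching y values: 5, 8 (2 points).
  x = 1: rhs = 3, matching y values: 4, 9 (2 points).
  x = 2: rhs = 0, matching y values: 0 (1 points).
  x = 3: rhs = 9, matching y values: 3, 10 (2 points).
  x = 4: rhs = 10, matching y values: 6, 7 (2 points).
  x = 5: rhs = 9, matching y values: 3, 10 (2 points).
  x = 6: rhs = 12, matching y values: 5, 8 (2 points).
  x = 7: rhs = 12, matching y values: 5, 8 (2 points).
  x = 8: rhs = 2, matching y values: none (0 points).
  x = 9: rhs = 1, matching y values: 1, 12 (2 points).
  x = 10: rhs = 2, matching y values: none (0 points).
  x = 11: rhs = 11, matching y values: none (0 points).
  x = 12: rhs = 8, matching y values: none (0 points).
Total affine count: 17.
Full point count |E(F_13)| = 17 + 1 = 18.
Hasse bound: |18 − (13+1)| = |4| = 4 ≤ 2√13 ≈ 7.2111 ✓.


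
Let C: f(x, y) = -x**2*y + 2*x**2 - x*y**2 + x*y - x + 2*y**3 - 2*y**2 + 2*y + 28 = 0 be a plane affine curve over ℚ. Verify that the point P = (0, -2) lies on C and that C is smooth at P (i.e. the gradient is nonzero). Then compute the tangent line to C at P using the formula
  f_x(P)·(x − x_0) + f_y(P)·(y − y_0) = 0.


Tangent line at P: -7*x + 34*y + 68 = 0.

Step 1: f(0, -2) = 0, so P lies on C.
Step 2: partial derivatives
  f_x(x, y) = -2*x*y + 4*x - y**2 + y - 1, f_y(x, y) = -x**2 - 2*x*y + x + 6*y**2 - 4*y + 2.
  f_x(P) = -7, f_y(P) = 34 (gradient nonzero, so P is smooth).
Step 3: tangent line at P: -7·(x − 0) + 34·(y − -2) = 0.
Expanding: -7*x + 34*y + 68 = 0.


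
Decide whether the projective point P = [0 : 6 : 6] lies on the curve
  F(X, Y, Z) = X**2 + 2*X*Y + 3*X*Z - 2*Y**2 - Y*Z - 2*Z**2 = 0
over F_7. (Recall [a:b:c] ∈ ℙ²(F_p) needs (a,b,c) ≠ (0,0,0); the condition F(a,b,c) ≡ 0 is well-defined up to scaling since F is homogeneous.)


F(0,6,6) ≡ 2 (mod 7); P is NOT on the curve.

Evaluate F(0, 6, 6) term-by-term (mod 7).
  X**2 ↦ 1·0·1·1 = 0
  2*X*Y ↦ 2·0·6·1 = 0
  3*X*Z ↦ 3·0·1·6 = 0
  -2*Y**2 ↦ -2·1·36·1 = -72
  -Y*Z ↦ -1·1·6·6 = -36
  -2*Z**2 ↦ -2·1·1·36 = -72
Sum: F(0, 6, 6) = (0) + (0) + (0) + (-72) + (-36) + (-72) = -180.
Reducing mod 7: -180 ≡ 2 (mod 7).
Since F(a, b, c) ≡ 2 ≠ 0 (mod 7), P does NOT lie on the curve.


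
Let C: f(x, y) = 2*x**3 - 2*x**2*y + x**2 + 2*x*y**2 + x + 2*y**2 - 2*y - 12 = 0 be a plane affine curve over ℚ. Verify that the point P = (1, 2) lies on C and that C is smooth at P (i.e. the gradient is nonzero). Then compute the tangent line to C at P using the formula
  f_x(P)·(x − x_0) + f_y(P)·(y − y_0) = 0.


Tangent line at P: 9*x + 12*y - 33 = 0.

Step 1: f(1, 2) = 0, so P lies on C.
Step 2: partial derivatives
  f_x(x, y) = 6*x**2 - 4*x*y + 2*x + 2*y**2 + 1, f_y(x, y) = -2*x**2 + 4*x*y + 4*y - 2.
  f_x(P) = 9, f_y(P) = 12 (gradient nonzero, so P is smooth).
Step 3: tangent line at P: 9·(x − 1) + 12·(y − 2) = 0.
Expanding: 9*x + 12*y - 33 = 0.


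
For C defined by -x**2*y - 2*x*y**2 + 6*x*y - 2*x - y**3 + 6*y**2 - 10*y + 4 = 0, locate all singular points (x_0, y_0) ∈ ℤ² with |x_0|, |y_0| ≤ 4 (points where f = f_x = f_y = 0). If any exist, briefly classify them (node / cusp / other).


Singular points: {(1, 1)}; classification: node.

Compute partial derivatives:
  f_x = -2*x*y - 2*y**2 + 6*y - 2.
  f_y = -x**2 - 4*x*y + 6*x - 3*y**2 + 12*y - 10.
Scan x_0 ∈ {−4, ..., 4}. For each x_0, f_y(x_0, y) is a polynomial in y; find its integer roots y ∈ {−4, ..., 4}, then test f_x and f at those candidates.
  x = -4: f_y(-4, y) = -3*y**2 + 28*y - 50; no integer root y with |y| ≤ 4.
  x = -3: f_y(-3, y) = -3*y**2 + 24*y - 37; no integer root y with |y| ≤ 4.
  x = -2: f_y(-2, y) = -3*y**2 + 20*y - 26; no integer root y with |y| ≤ 4.
  x = -1: f_y(-1, y) = -3*y**2 + 16*y - 17; no integer root y with |y| ≤ 4.
  x = 0: f_y(0, y) = -3*y**2 + 12*y - 10; no integer root y with |y| ≤ 4.
  x = 1: f_y(1, y) = -3*y**2 + 8*y - 5; vanishes at y ∈ {1}. (1, 1): f_x = 0, f = 0 — SINGULAR.
  x = 2: f_y(2, y) = -3*y**2 + 4*y - 2; no integer root y with |y| ≤ 4.
  x = 3: f_y(3, y) = -3*y**2 - 1; no integer root y with |y| ≤ 4.
  x = 4: f_y(4, y) = -3*y**2 - 4*y - 2; no integer root y with |y| ≤ 4.
Only singular point on the grid: (1, 1).
Classify: substitute x = 1 + u, y = 1 + v and expand: f = -u**2*v - u**2 - 2*u*v**2 - v**3 + v**2.
No constant or linear terms (consistent with a singular point). Quadratic part: -u**2 + v**2. Cubic part: -u**2*v - 2*u*v**2 - v**3.
The quadratic part v**2 - u**2 = (v − u)(v + u) splits into two distinct linear factors, so there are two distinct tangent lines y − 1 = ±(x − 1) — this is a node (ordinary double point).
Classification: node.


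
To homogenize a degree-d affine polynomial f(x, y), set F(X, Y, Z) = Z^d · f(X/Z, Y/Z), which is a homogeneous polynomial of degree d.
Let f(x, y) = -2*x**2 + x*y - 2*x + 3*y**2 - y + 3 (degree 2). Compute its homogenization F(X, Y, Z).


F(X, Y, Z) = -2*X**2 + X*Y - 2*X*Z + 3*Y**2 - Y*Z + 3*Z**2

deg(f) = 2.
Substitute x = X/Z, y = Y/Z into f, then multiply by Z^2.
  monomial -2·x^2·y^0 ↦ -2·X^2·Y^0·Z^0.
  monomial 1·x^1·y^1 ↦ 1·X^1·Y^1·Z^0.
  monomial -2·x^1·y^0 ↦ -2·X^1·Y^0·Z^1.
  monomial 3·x^0·y^2 ↦ 3·X^0·Y^2·Z^0.
  monomial -1·x^0·y^1 ↦ -1·X^0·Y^1·Z^1.
  monomial 3·x^0·y^0 ↦ 3·X^0·Y^0·Z^2.
Collecting: F(X, Y, Z) = -2*X**2 + X*Y - 2*X*Z + 3*Y**2 - Y*Z + 3*Z**2.


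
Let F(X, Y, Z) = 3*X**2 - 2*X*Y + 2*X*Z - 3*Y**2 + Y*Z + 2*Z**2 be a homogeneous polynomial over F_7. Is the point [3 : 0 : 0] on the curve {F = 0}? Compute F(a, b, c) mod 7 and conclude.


F(3,0,0) ≡ 6 (mod 7); P is NOT on the curve.

Evaluate F(3, 0, 0) term-by-term (mod 7).
  3*X**2 ↦ 3·9·1·1 = 27
  -2*X*Y ↦ -2·3·0·1 = 0
  2*X*Z ↦ 2·3·1·0 = 0
  -3*Y**2 ↦ -3·1·0·1 = 0
  Y*Z ↦ 1·1·0·0 = 0
  2*Z**2 ↦ 2·1·1·0 = 0
Sum: F(3, 0, 0) = (27) + (0) + (0) + (0) + (0) + (0) = 27.
Reducing mod 7: 27 ≡ 6 (mod 7).
Since F(a, b, c) ≡ 6 ≠ 0 (mod 7), P does NOT lie on the curve.


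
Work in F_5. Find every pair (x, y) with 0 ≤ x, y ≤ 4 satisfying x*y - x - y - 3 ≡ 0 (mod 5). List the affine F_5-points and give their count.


Affine F_5-points: {(0, 2), (2, 0), (3, 3), (4, 4)}; count = 4.

For each of the 25 pairs (x, y) ∈ F_5², evaluate f(x, y) mod 5. Record the zeros.
  x = 0: [0↦2, 1↦1, 2↦0, 3↦4, 4↦3]  zeros at y ∈ {2}
  x = 1: [0↦1, 1↦1, 2↦1, 3↦1, 4↦1]  zeros at y ∈ ∅
  x = 2: [0↦0, 1↦1, 2↦2, 3↦3, 4↦4]  zeros at y ∈ {0}
  x = 3: [0↦4, 1↦1, 2↦3, 3↦0, 4↦2]  zeros at y ∈ {3}
  x = 4: [0↦3, 1↦1, 2↦4, 3↦2, 4↦0]  zeros at y ∈ {4}
Collecting zeros: affine points = {(0, 2), (2, 0), (3, 3), (4, 4)}.
Total count |C(F_5)_aff| = 4.


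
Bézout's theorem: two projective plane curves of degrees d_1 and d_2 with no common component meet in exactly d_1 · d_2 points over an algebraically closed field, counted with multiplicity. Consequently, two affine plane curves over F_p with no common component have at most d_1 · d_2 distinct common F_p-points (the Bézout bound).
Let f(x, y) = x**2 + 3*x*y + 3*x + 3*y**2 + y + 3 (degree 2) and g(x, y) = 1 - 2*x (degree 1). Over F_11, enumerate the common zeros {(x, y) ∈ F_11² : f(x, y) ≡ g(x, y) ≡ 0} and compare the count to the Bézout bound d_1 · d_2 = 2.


Common zeros: ∅; count = 0; Bézout bound = 2.

deg(f) = 2, deg(g) = 1, so Bézout bound = 2.
Scan x ∈ F_11. For each x, list the y ∈ F_11 with f(x, y) ≡ 0 and those with g(x, y) ≡ 0 (mod 11); the common zeros in that column are the intersection.
  x = 0: f ≡ 0 at y ∈ {3, 4}; g ≡ 0 at y ∈ ∅; common: ∅.
  x = 1: f ≡ 0 at y ∈ {8, 9}; g ≡ 0 at y ∈ ∅; common: ∅.
  x = 2: f ≡ 0 at y ∈ {7, 9}; g ≡ 0 at y ∈ ∅; common: ∅.
  x = 3: f ≡ 0 at y ∈ ∅; g ≡ 0 at y ∈ ∅; common: ∅.
  x = 4: f ≡ 0 at y ∈ ∅; g ≡ 0 at y ∈ ∅; common: ∅.
  x = 5: f ≡ 0 at y ∈ {5, 8}; g ≡ 0 at y ∈ ∅; common: ∅.
  x = 6: f ≡ 0 at y ∈ ∅; g ≡ 0 at y ∈ {0, 1, 2, 3, 4, 5, 6, 7, 8, 9, 10}; common: ∅.
  x = 7: f ≡ 0 at y ∈ {4, 7}; g ≡ 0 at y ∈ ∅; common: ∅.
  x = 8: f ≡ 0 at y ∈ ∅; g ≡ 0 at y ∈ ∅; common: ∅.
  x = 9: f ≡ 0 at y ∈ ∅; g ≡ 0 at y ∈ ∅; common: ∅.
  x = 10: f ≡ 0 at y ∈ {3, 5}; g ≡ 0 at y ∈ ∅; common: ∅.
Collecting: common zeros = ∅, so the count is 0.
Comparison with the Bézout bound: 0 ≤ 2 = deg(f)·deg(g), as expected for curves with no common component (the affine F_11-count falls short of the bound because intersections may lie at infinity, over extension fields, or carry multiplicity).


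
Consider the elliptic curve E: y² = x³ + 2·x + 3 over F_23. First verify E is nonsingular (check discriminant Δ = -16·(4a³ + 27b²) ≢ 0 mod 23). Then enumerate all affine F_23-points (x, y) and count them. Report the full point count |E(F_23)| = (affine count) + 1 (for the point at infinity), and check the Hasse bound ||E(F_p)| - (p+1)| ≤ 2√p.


Affine points = {(0, 7), (0, 16), (1, 11), (1, 12), (3, 6), (3, 17), (4, 11), (4, 12), (5, 0), (6, 1), (6, 22), (8, 5), (8, 18), (13, 8), (13, 15), (15, 2), (15, 21), (18, 11), (18, 12), (19, 0), (20, 4), (20, 19), (22, 0)}; affine count = 23; |E(F_23)| = 24.

Discriminant check: Δ ∝ 4a³ + 27b² = 4·2³ + 27·3² = 4·8 + 27·9 ≡ 22 (mod 23). Nonzero ⇒ E is nonsingular.
For each x ∈ F_23, compute rhs = x³ + 2·x + 3 mod 23, then count y ∈ F_23 with y² ≡ rhs.
  x = 0: rhs = 3, matching y values: 7, 16 (2 points).
  x = 1: rhs = 6, matching y values: 11, 12 (2 points).
  x = 2: rhs = 15, matching y values: none (0 points).
  x = 3: rhs = 13, matching y values: 6, 17 (2 points).
  x = 4: rhs = 6, matching y values: 11, 12 (2 points).
  x = 5: rhs = 0, matching y values: 0 (1 points).
  x = 6: rhs = 1, matching y values: 1, 22 (2 points).
  x = 7: rhs = 15, matching y values: none (0 points).
  x = 8: rhs = 2, matching y values: 5, 18 (2 points).
  x = 9: rhs = 14, matching y values: none (0 points).
  x = 10: rhs = 11, matching y values: none (0 points).
  x = 11: rhs = 22, matching y values: none (0 points).
  x = 12: rhs = 7, matching y values: none (0 points).
  x = 13: rhs = 18, matching y values: 8, 15 (2 points).
  x = 14: rhs = 15, matching y values: none (0 points).
  x = 15: rhs = 4, matching y values: 2, 21 (2 points).
  x = 16: rhs = 14, matching y values: none (0 points).
  x = 17: rhs = 5, matching y values: none (0 points).
  x = 18: rhs = 6, matching y values: 11, 12 (2 points).
  x = 19: rhs = 0, matching y values: 0 (1 points).
  x = 20: rhs = 16, matching y values: 4, 19 (2 points).
  x = 21: rhs = 14, matching y values: none (0 points).
  x = 22: rhs = 0, matching y values: 0 (1 points).
Total affine count: 23.
Full point count |E(F_23)| = 23 + 1 = 24.
Hasse bound: |24 − (23+1)| = |0| = 0 ≤ 2√23 ≈ 9.5917 ✓.


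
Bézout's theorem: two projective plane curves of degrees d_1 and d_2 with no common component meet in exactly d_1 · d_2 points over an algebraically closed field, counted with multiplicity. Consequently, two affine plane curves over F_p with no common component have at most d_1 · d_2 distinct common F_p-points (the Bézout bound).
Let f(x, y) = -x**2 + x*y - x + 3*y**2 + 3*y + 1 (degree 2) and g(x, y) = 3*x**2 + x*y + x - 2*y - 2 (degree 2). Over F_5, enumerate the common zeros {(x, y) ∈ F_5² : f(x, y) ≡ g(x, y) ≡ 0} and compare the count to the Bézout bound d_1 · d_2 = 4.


Common zeros: ∅; count = 0; Bézout bound = 4.

deg(f) = 2, deg(g) = 2, so Bézout bound = 4.
Scan x ∈ F_5. For each x, list the y ∈ F_5 with f(x, y) ≡ 0 and those with g(x, y) ≡ 0 (mod 5); the common zeros in that column are the intersection.
  x = 0: f ≡ 0 at y ∈ ∅; g ≡ 0 at y ∈ {4}; common: ∅.
  x = 1: f ≡ 0 at y ∈ ∅; g ≡ 0 at y ∈ {2}; common: ∅.
  x = 2: f ≡ 0 at y ∈ {0}; g ≡ 0 at y ∈ ∅; common: ∅.
  x = 3: f ≡ 0 at y ∈ ∅; g ≡ 0 at y ∈ {2}; common: ∅.
  x = 4: f ≡ 0 at y ∈ ∅; g ≡ 0 at y ∈ {0}; common: ∅.
Collecting: common zeros = ∅, so the count is 0.
Comparison with the Bézout bound: 0 ≤ 4 = deg(f)·deg(g), as expected for curves with no common component (the affine F_5-count falls short of the bound because intersections may lie at infinity, over extension fields, or carry multiplicity).


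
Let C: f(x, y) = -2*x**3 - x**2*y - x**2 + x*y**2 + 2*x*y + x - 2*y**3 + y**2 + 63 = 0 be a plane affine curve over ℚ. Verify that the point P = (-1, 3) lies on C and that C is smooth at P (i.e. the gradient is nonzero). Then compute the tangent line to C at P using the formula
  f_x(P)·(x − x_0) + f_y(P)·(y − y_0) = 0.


Tangent line at P: 18*x - 57*y + 189 = 0.

Step 1: f(-1, 3) = 0, so P lies on C.
Step 2: partial derivatives
  f_x(x, y) = -6*x**2 - 2*x*y - 2*x + y**2 + 2*y + 1, f_y(x, y) = -x**2 + 2*x*y + 2*x - 6*y**2 + 2*y.
  f_x(P) = 18, f_y(P) = -57 (gradient nonzero, so P is smooth).
Step 3: tangent line at P: 18·(x − -1) + -57·(y − 3) = 0.
Expanding: 18*x - 57*y + 189 = 0.


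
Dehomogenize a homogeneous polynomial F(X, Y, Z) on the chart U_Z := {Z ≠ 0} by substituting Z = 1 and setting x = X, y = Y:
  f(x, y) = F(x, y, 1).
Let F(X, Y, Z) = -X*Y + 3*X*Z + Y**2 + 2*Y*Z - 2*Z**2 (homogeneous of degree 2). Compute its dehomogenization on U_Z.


f(x, y) = -x*y + 3*x + y**2 + 2*y - 2

On U_Z we set Z = 1. Each monomial c·X^i·Y^j·Z^k in F becomes c·x^i·y^j·1^k = c·x^i·y^j.
Substituting Z = 1: F(X, Y, 1) = -x*y + 3*x + y**2 + 2*y - 2.
Note: deg(f) ≤ deg(F) = 2; strict inequality happens when F is divisible by Z (lost terms).


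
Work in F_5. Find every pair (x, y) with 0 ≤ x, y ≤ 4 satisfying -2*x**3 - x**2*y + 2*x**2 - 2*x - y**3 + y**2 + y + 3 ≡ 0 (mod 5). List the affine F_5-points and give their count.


Affine F_5-points: {(4, 2)}; count = 1.

For each of the 25 pairs (x, y) ∈ F_5², evaluate f(x, y) mod 5. Record the zeros.
  x = 0: [0↦3, 1↦4, 2↦1, 3↦3, 4↦4]  zeros at y ∈ ∅
  x = 1: [0↦1, 1↦1, 2↦2, 3↦3, 4↦3]  zeros at y ∈ ∅
  x = 2: [0↦1, 1↦3, 2↦1, 3↦4, 4↦1]  zeros at y ∈ ∅
  x = 3: [0↦1, 1↦3, 2↦1, 3↦4, 4↦1]  zeros at y ∈ ∅
  x = 4: [0↦4, 1↦4, 2↦0, 3↦1, 4↦1]  zeros at y ∈ {2}
Collecting zeros: affine points = {(4, 2)}.
Total count |C(F_5)_aff| = 1.


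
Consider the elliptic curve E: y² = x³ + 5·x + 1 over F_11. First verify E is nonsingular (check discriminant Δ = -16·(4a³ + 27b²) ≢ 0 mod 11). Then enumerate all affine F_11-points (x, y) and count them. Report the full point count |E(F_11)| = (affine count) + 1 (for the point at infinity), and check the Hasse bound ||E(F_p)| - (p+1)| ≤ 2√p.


Affine points = {(0, 1), (0, 10), (6, 4), (6, 7), (7, 4), (7, 7), (8, 5), (8, 6), (9, 4), (9, 7)}; affine count = 10; |E(F_11)| = 11.

Discriminant check: Δ ∝ 4a³ + 27b² = 4·5³ + 27·1² = 4·125 + 27·1 ≡ 10 (mod 11). Nonzero ⇒ E is nonsingular.
For each x ∈ F_11, compute rhs = x³ + 5·x + 1 mod 11, then count y ∈ F_11 with y² ≡ rhs.
  x = 0: rhs = 1, matching y values: 1, 10 (2 points).
  x = 1: rhs = 7, matching y values: none (0 points).
  x = 2: rhs = 8, matching y values: none (0 points).
  x = 3: rhs = 10, matching y values: none (0 points).
  x = 4: rhs = 8, matching y values: none (0 points).
  x = 5: rhs = 8, matching y values: none (0 points).
  x = 6: rhs = 5, matching y values: 4, 7 (2 points).
  x = 7: rhs = 5, matching y values: 4, 7 (2 points).
  x = 8: rhs = 3, matching y values: 5, 6 (2 points).
  x = 9: rhs = 5, matching y values: 4, 7 (2 points).
  x = 10: rhs = 6, matching y values: none (0 points).
Total affine count: 10.
Full point count |E(F_11)| = 10 + 1 = 11.
Hasse bound: |11 − (11+1)| = |-1| = 1 ≤ 2√11 ≈ 6.6332 ✓.


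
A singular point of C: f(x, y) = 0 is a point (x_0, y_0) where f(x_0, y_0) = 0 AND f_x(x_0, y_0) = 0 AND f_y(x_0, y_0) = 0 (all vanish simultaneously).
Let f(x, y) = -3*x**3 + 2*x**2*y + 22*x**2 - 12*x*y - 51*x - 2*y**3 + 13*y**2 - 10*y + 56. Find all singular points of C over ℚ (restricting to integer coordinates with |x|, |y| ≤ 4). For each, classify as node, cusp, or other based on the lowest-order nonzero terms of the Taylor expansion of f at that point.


Singular points: {(3, 2)}; classification: node.

Compute partial derivatives:
  f_x = -9*x**2 + 4*x*y + 44*x - 12*y - 51.
  f_y = 2*x**2 - 12*x - 6*y**2 + 26*y - 10.
Scan x_0 ∈ {−4, ..., 4}. For each x_0, f_y(x_0, y) is a polynomial in y; find its integer roots y ∈ {−4, ..., 4}, then test f_x and f at those candidates.
  x = -4: f_y(-4, y) = -6*y**2 + 26*y + 70; no integer root y with |y| ≤ 4.
  x = -3: f_y(-3, y) = -6*y**2 + 26*y + 44; no integer root y with |y| ≤ 4.
  x = -2: f_y(-2, y) = -6*y**2 + 26*y + 22; no integer root y with |y| ≤ 4.
  x = -1: f_y(-1, y) = -6*y**2 + 26*y + 4; no integer root y with |y| ≤ 4.
  x = 0: f_y(0, y) = -6*y**2 + 26*y - 10; no integer root y with |y| ≤ 4.
  x = 1: f_y(1, y) = -6*y**2 + 26*y - 20; vanishes at y ∈ {1}. (1, 1): f_x = -24 ≠ 0.
  x = 2: f_y(2, y) = -6*y**2 + 26*y - 26; no integer root y with |y| ≤ 4.
  x = 3: f_y(3, y) = -6*y**2 + 26*y - 28; vanishes at y ∈ {2}. (3, 2): f_x = 0, f = 0 — SINGULAR.
  x = 4: f_y(4, y) = -6*y**2 + 26*y - 26; no integer root y with |y| ≤ 4.
Only singular point on the grid: (3, 2).
Classify: substitute x = 3 + u, y = 2 + v and expand: f = -3*u**3 + 2*u**2*v - u**2 - 2*v**3 + v**2.
No constant or linear terms (consistent with a singular point). Quadratic part: -u**2 + v**2. Cubic part: -3*u**3 + 2*u**2*v - 2*v**3.
The quadratic part v**2 - u**2 = (v − u)(v + u) splits into two distinct linear factors, so there are two distinct tangent lines y − 2 = ±(x − 3) — this is a node (ordinary double point).
Classification: node.


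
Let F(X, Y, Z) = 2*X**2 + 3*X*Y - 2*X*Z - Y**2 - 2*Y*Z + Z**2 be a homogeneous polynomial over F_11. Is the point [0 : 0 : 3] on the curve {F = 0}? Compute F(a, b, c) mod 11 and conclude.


F(0,0,3) ≡ 9 (mod 11); P is NOT on the curve.

Evaluate F(0, 0, 3) term-by-term (mod 11).
  2*X**2 ↦ 2·0·1·1 = 0
  3*X*Y ↦ 3·0·0·1 = 0
  -2*X*Z ↦ -2·0·1·3 = 0
  -Y**2 ↦ -1·1·0·1 = 0
  -2*Y*Z ↦ -2·1·0·3 = 0
  Z**2 ↦ 1·1·1·9 = 9
Sum: F(0, 0, 3) = (0) + (0) + (0) + (0) + (0) + (9) = 9.
Reducing mod 11: 9 ≡ 9 (mod 11).
Since F(a, b, c) ≡ 9 ≠ 0 (mod 11), P does NOT lie on the curve.


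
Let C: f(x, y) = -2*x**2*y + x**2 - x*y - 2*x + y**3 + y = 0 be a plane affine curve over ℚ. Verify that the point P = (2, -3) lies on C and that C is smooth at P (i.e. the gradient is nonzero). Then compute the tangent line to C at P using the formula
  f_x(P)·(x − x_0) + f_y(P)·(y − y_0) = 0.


Tangent line at P: 29*x + 18*y - 4 = 0.

Step 1: f(2, -3) = 0, so P lies on C.
Step 2: partial derivatives
  f_x(x, y) = -4*x*y + 2*x - y - 2, f_y(x, y) = -2*x**2 - x + 3*y**2 + 1.
  f_x(P) = 29, f_y(P) = 18 (gradient nonzero, so P is smooth).
Step 3: tangent line at P: 29·(x − 2) + 18·(y − -3) = 0.
Expanding: 29*x + 18*y - 4 = 0.


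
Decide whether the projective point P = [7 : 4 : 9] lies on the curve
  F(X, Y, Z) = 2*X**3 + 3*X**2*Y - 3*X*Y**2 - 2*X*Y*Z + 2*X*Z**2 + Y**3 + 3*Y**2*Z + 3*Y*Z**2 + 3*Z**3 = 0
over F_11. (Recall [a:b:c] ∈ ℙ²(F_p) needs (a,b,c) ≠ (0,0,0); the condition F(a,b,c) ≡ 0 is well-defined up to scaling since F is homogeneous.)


F(7,4,9) ≡ 9 (mod 11); P is NOT on the curve.

Evaluate F(7, 4, 9) term-by-term (mod 11).
  2*X**3 ↦ 2·343·1·1 = 686
  3*X**2*Y ↦ 3·49·4·1 = 588
  -3*X*Y**2 ↦ -3·7·16·1 = -336
  -2*X*Y*Z ↦ -2·7·4·9 = -504
  2*X*Z**2 ↦ 2·7·1·81 = 1134
  Y**3 ↦ 1·1·64·1 = 64
  3*Y**2*Z ↦ 3·1·16·9 = 432
  3*Y*Z**2 ↦ 3·1·4·81 = 972
  3*Z**3 ↦ 3·1·1·729 = 2187
Sum: F(7, 4, 9) = (686) + (588) + (-336) + (-504) + (1134) + (64) + (432) + (972) + (2187) = 5223.
Reducing mod 11: 5223 ≡ 9 (mod 11).
Since F(a, b, c) ≡ 9 ≠ 0 (mod 11), P does NOT lie on the curve.


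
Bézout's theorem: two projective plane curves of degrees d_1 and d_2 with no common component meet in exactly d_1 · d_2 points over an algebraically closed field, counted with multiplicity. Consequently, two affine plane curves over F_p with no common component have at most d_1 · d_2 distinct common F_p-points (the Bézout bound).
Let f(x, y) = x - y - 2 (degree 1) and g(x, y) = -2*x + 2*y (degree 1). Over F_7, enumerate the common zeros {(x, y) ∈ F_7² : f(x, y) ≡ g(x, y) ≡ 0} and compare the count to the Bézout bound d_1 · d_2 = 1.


Common zeros: ∅; count = 0; Bézout bound = 1.

deg(f) = 1, deg(g) = 1, so Bézout bound = 1.
Scan x ∈ F_7. For each x, list the y ∈ F_7 with f(x, y) ≡ 0 and those with g(x, y) ≡ 0 (mod 7); the common zeros in that column are the intersection.
  x = 0: f ≡ 0 at y ∈ {5}; g ≡ 0 at y ∈ {0}; common: ∅.
  x = 1: f ≡ 0 at y ∈ {6}; g ≡ 0 at y ∈ {1}; common: ∅.
  x = 2: f ≡ 0 at y ∈ {0}; g ≡ 0 at y ∈ {2}; common: ∅.
  x = 3: f ≡ 0 at y ∈ {1}; g ≡ 0 at y ∈ {3}; common: ∅.
  x = 4: f ≡ 0 at y ∈ {2}; g ≡ 0 at y ∈ {4}; common: ∅.
  x = 5: f ≡ 0 at y ∈ {3}; g ≡ 0 at y ∈ {5}; common: ∅.
  x = 6: f ≡ 0 at y ∈ {4}; g ≡ 0 at y ∈ {6}; common: ∅.
Collecting: common zeros = ∅, so the count is 0.
Comparison with the Bézout bound: 0 ≤ 1 = deg(f)·deg(g), as expected for curves with no common component (the affine F_7-count falls short of the bound because intersections may lie at infinity, over extension fields, or carry multiplicity).


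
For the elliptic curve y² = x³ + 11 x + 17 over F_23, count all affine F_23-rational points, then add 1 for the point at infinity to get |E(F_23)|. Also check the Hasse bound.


Affine points = {(1, 11), (1, 12), (2, 1), (2, 22), (3, 10), (3, 13), (5, 6), (5, 17), (6, 0), (7, 0), (10, 0), (19, 1), (19, 22), (20, 7), (20, 16)}; affine count = 15; |E(F_23)| = 16.

Discriminant check: Δ ∝ 4a³ + 27b² = 4·11³ + 27·17² = 4·1331 + 27·289 ≡ 17 (mod 23). Nonzero ⇒ E is nonsingular.
For each x ∈ F_23, compute rhs = x³ + 11·x + 17 mod 23, then count y ∈ F_23 with y² ≡ rhs.
  x = 0: rhs = 17, matching y values: none (0 points).
  x = 1: rhs = 6, matching y values: 11, 12 (2 points).
  x = 2: rhs = 1, matching y values: 1, 22 (2 points).
  x = 3: rhs = 8, matching y values: 10, 13 (2 points).
  x = 4: rhs = 10, matching y values: none (0 points).
  x = 5: rhs = 13, matching y values: 6, 17 (2 points).
  x = 6: rhs = 0, matching y values: 0 (1 points).
  x = 7: rhs = 0, matching y values: 0 (1 points).
  x = 8: rhs = 19, matching y values: none (0 points).
  x = 9: rhs = 17, matching y values: none (0 points).
  x = 10: rhs = 0, matching y values: 0 (1 points).
  x = 11: rhs = 20, matching y values: none (0 points).
  x = 12: rhs = 14, matching y values: none (0 points).
  x = 13: rhs = 11, matching y values: none (0 points).
  x = 14: rhs = 17, matching y values: none (0 points).
  x = 15: rhs = 15, matching y values: none (0 points).
  x = 16: rhs = 11, matching y values: none (0 points).
  x = 17: rhs = 11, matching y values: none (0 points).
  x = 18: rhs = 21, matching y values: none (0 points).
  x = 19: rhs = 1, matching y values: 1, 22 (2 points).
  x = 20: rhs = 3, matching y values: 7, 16 (2 points).
  x = 21: rhs = 10, matching y values: none (0 points).
  x = 22: rhs = 5, matching y values: none (0 points).
Total affine count: 15.
Full point count |E(F_23)| = 15 + 1 = 16.
Hasse bound: |16 − (23+1)| = |-8| = 8 ≤ 2√23 ≈ 9.5917 ✓.


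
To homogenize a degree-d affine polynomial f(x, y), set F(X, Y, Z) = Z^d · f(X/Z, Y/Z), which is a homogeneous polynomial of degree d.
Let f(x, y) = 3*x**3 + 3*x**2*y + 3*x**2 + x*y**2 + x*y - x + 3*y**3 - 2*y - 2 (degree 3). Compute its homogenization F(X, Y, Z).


F(X, Y, Z) = 3*X**3 + 3*X**2*Y + 3*X**2*Z + X*Y**2 + X*Y*Z - X*Z**2 + 3*Y**3 - 2*Y*Z**2 - 2*Z**3

deg(f) = 3.
Substitute x = X/Z, y = Y/Z into f, then multiply by Z^3.
  monomial 3·x^3·y^0 ↦ 3·X^3·Y^0·Z^0.
  monomial 3·x^2·y^1 ↦ 3·X^2·Y^1·Z^0.
  monomial 3·x^2·y^0 ↦ 3·X^2·Y^0·Z^1.
  monomial 1·x^1·y^2 ↦ 1·X^1·Y^2·Z^0.
  monomial 1·x^1·y^1 ↦ 1·X^1·Y^1·Z^1.
  monomial -1·x^1·y^0 ↦ -1·X^1·Y^0·Z^2.
  monomial 3·x^0·y^3 ↦ 3·X^0·Y^3·Z^0.
  monomial -2·x^0·y^1 ↦ -2·X^0·Y^1·Z^2.
  monomial -2·x^0·y^0 ↦ -2·X^0·Y^0·Z^3.
Collecting: F(X, Y, Z) = 3*X**3 + 3*X**2*Y + 3*X**2*Z + X*Y**2 + X*Y*Z - X*Z**2 + 3*Y**3 - 2*Y*Z**2 - 2*Z**3.


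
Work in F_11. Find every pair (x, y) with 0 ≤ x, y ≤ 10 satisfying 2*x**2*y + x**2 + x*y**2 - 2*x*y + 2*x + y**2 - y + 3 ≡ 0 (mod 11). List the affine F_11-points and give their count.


Affine F_11-points: {(0, 6), (2, 0), (2, 10), (3, 1), (3, 10), (4, 1), (5, 3), (5, 7), (7, 0), (7, 2), (8, 2), (8, 4), (9, 5), (9, 6), (10, 3)}; count = 15.

For each of the 121 pairs (x, y) ∈ F_11², evaluate f(x, y) mod 11. Record the zeros.
  x = 0: [0↦3, 1↦3, 2↦5, 3↦9, 4↦4, 5↦1, 6↦0, 7↦1, 8↦4, 9↦9, 10↦5]  zeros at y ∈ {6}
  x = 1: [0↦6, 1↦7, 2↦1, 3↦10, 4↦1, 5↦7, 6↦6, 7↦9, 8↦5, 9↦5, 10↦9]  zeros at y ∈ ∅
  x = 2: [0↦0, 1↦6, 2↦7, 3↦3, 4↦5, 5↦2, 6↦5, 7↦3, 8↦7, 9↦6, 10↦0]  zeros at y ∈ {0, 10}
  x = 3: [0↦7, 1↦0, 2↦1, 3↦10, 4↦5, 5↦8, 6↦8, 7↦5, 8↦10, 9↦1, 10↦0]  zeros at y ∈ {1, 10}
  x = 4: [0↦5, 1↦0, 2↦5, 3↦9, 4↦1, 5↦3, 6↦4, 7↦4, 8↦3, 9↦1, 10↦9]  zeros at y ∈ {1}
  x = 5: [0↦5, 1↦6, 2↦8, 3↦0, 4↦4, 5↦9, 6↦4, 7↦0, 8↦8, 9↦6, 10↦5]  zeros at y ∈ {3, 7}
  x = 6: [0↦7, 1↦7, 2↦10, 3↦5, 4↦3, 5↦4, 6↦8, 7↦4, 8↦3, 9↦5, 10↦10]  zeros at y ∈ ∅
  x = 7: [0↦0, 1↦3, 2↦0, 3↦2, 4↦9, 5↦10, 6↦5, 7↦5, 8↦10, 9↦9, 10↦2]  zeros at y ∈ {0, 2}
  x = 8: [0↦6, 1↦5, 2↦0, 3↦2, 4↦0, 5↦5, 6↦6, 7↦3, 8↦7, 9↦7, 10↦3]  zeros at y ∈ {2, 4}
  x = 9: [0↦3, 1↦2, 2↦10, 3↦5, 4↦9, 5↦0, 6↦0, 7↦9, 8↦5, 9↦10, 10↦2]  zeros at y ∈ {5, 6}
  x = 10: [0↦2, 1↦5, 2↦8, 3↦0, 4↦3, 5↦6, 6↦9, 7↦1, 8↦4, 9↦7, 10↦10]  zeros at y ∈ {3}
Collecting zeros: affine points = {(0, 6), (2, 0), (2, 10), (3, 1), (3, 10), (4, 1), (5, 3), (5, 7), (7, 0), (7, 2), (8, 2), (8, 4), (9, 5), (9, 6), (10, 3)}.
Total count |C(F_11)_aff| = 15.


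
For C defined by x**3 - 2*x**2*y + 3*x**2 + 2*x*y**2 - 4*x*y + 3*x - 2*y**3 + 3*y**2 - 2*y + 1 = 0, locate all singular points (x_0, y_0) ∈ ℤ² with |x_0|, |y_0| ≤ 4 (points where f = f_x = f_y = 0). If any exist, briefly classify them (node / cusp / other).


Singular points: {(-1, 0)}; classification: cusp.

Compute partial derivatives:
  f_x = 3*x**2 - 4*x*y + 6*x + 2*y**2 - 4*y + 3.
  f_y = -2*x**2 + 4*x*y - 4*x - 6*y**2 + 6*y - 2.
Scan x_0 ∈ {−4, ..., 4}. For each x_0, f_y(x_0, y) is a polynomial in y; find its integer roots y ∈ {−4, ..., 4}, then test f_x and f at those candidates.
  x = -4: f_y(-4, y) = -6*y**2 - 10*y - 18; no integer root y with |y| ≤ 4.
  x = -3: f_y(-3, y) = -6*y**2 - 6*y - 8; no integer root y with |y| ≤ 4.
  x = -2: f_y(-2, y) = -6*y**2 - 2*y - 2; no integer root y with |y| ≤ 4.
  x = -1: f_y(-1, y) = -6*y**2 + 2*y; vanishes at y ∈ {0}. (-1, 0): f_x = 0, f = 0 — SINGULAR.
  x = 0: f_y(0, y) = -6*y**2 + 6*y - 2; no integer root y with |y| ≤ 4.
  x = 1: f_y(1, y) = -6*y**2 + 10*y - 8; no integer root y with |y| ≤ 4.
  x = 2: f_y(2, y) = -6*y**2 + 14*y - 18; no integer root y with |y| ≤ 4.
  x = 3: f_y(3, y) = -6*y**2 + 18*y - 32; no integer root y with |y| ≤ 4.
  x = 4: f_y(4, y) = -6*y**2 + 22*y - 50; no integer root y with |y| ≤ 4.
Only singular point on the grid: (-1, 0).
Classify: substitute x = -1 + u, y = 0 + v and expand: f = u**3 - 2*u**2*v + 2*u*v**2 - 2*v**3 + v**2.
No constant or linear terms (consistent with a singular point). Quadratic part: v**2. Cubic part: u**3 - 2*u**2*v + 2*u*v**2 - 2*v**3.
The quadratic part v**2 is a perfect square, so there is a single (double) tangent line v = 0, i.e. y = 0. Restricting the cubic part to that line (v = 0) leaves u**3 ≠ 0, so f is not divisible by v and the branch is v² ≈ -u**3 to lowest order — this is a cusp.
Classification: cusp.


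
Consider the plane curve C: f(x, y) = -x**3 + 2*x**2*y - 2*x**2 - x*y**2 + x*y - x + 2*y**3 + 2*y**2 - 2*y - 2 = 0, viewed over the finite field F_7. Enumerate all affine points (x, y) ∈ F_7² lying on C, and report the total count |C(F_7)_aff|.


Affine F_7-points: {(0, 1), (0, 6), (2, 4), (3, 2), (4, 6), (5, 0), (6, 6)}; count = 7.

For each of the 49 pairs (x, y) ∈ F_7², evaluate f(x, y) mod 7. Record the zeros.
  x = 0: [0↦5, 1↦0, 2↦4, 3↦1, 4↦3, 5↦1, 6↦0]  zeros at y ∈ {1, 6}
  x = 1: [0↦1, 1↦5, 2↦2, 3↦4, 4↦2, 5↦1, 6↦6]  zeros at y ∈ ∅
  x = 2: [0↦1, 1↦4, 2↦5, 3↦2, 4↦0, 5↦4, 6↦5]  zeros at y ∈ {4}
  x = 3: [0↦6, 1↦5, 2↦0, 3↦3, 4↦5, 5↦4, 6↦5]  zeros at y ∈ {2}
  x = 4: [0↦3, 1↦2, 2↦2, 3↦1, 4↦4, 5↦2, 6↦0]  zeros at y ∈ {6}
  x = 5: [0↦0, 1↦3, 2↦5, 3↦4, 4↦5, 5↦6, 6↦5]  zeros at y ∈ {0}
  x = 6: [0↦5, 1↦2, 2↦3, 3↦6, 4↦2, 5↦3, 6↦0]  zeros at y ∈ {6}
Collecting zeros: affine points = {(0, 1), (0, 6), (2, 4), (3, 2), (4, 6), (5, 0), (6, 6)}.
Total count |C(F_7)_aff| = 7.


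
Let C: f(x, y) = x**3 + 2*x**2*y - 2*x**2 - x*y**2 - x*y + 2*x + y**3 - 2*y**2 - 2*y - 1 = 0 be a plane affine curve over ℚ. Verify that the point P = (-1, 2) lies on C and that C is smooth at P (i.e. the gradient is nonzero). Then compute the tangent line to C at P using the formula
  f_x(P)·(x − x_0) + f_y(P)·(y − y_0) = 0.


Tangent line at P: -5*x + 9*y - 23 = 0.

Step 1: f(-1, 2) = 0, so P lies on C.
Step 2: partial derivatives
  f_x(x, y) = 3*x**2 + 4*x*y - 4*x - y**2 - y + 2, f_y(x, y) = 2*x**2 - 2*x*y - x + 3*y**2 - 4*y - 2.
  f_x(P) = -5, f_y(P) = 9 (gradient nonzero, so P is smooth).
Step 3: tangent line at P: -5·(x − -1) + 9·(y − 2) = 0.
Expanding: -5*x + 9*y - 23 = 0.


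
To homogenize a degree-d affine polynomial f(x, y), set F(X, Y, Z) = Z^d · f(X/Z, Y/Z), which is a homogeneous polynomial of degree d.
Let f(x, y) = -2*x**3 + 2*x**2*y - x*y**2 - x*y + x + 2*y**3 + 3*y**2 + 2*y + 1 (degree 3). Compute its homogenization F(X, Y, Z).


F(X, Y, Z) = -2*X**3 + 2*X**2*Y - X*Y**2 - X*Y*Z + X*Z**2 + 2*Y**3 + 3*Y**2*Z + 2*Y*Z**2 + Z**3

deg(f) = 3.
Substitute x = X/Z, y = Y/Z into f, then multiply by Z^3.
  monomial -2·x^3·y^0 ↦ -2·X^3·Y^0·Z^0.
  monomial 2·x^2·y^1 ↦ 2·X^2·Y^1·Z^0.
  monomial -1·x^1·y^2 ↦ -1·X^1·Y^2·Z^0.
  monomial -1·x^1·y^1 ↦ -1·X^1·Y^1·Z^1.
  monomial 1·x^1·y^0 ↦ 1·X^1·Y^0·Z^2.
  monomial 2·x^0·y^3 ↦ 2·X^0·Y^3·Z^0.
  monomial 3·x^0·y^2 ↦ 3·X^0·Y^2·Z^1.
  monomial 2·x^0·y^1 ↦ 2·X^0·Y^1·Z^2.
  monomial 1·x^0·y^0 ↦ 1·X^0·Y^0·Z^3.
Collecting: F(X, Y, Z) = -2*X**3 + 2*X**2*Y - X*Y**2 - X*Y*Z + X*Z**2 + 2*Y**3 + 3*Y**2*Z + 2*Y*Z**2 + Z**3.


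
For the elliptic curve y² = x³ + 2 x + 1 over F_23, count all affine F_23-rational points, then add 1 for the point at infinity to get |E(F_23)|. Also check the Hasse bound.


Affine points = {(0, 1), (0, 22), (1, 2), (1, 21), (2, 6), (2, 17), (4, 2), (4, 21), (7, 6), (7, 17), (8, 0), (9, 9), (9, 14), (10, 3), (10, 20), (13, 4), (13, 19), (14, 6), (14, 17), (15, 5), (15, 18), (16, 9), (16, 14), (17, 7), (17, 16), (18, 2), (18, 21), (21, 9), (21, 14)}; affine count = 29; |E(F_23)| = 30.

Discriminant check: Δ ∝ 4a³ + 27b² = 4·2³ + 27·1² = 4·8 + 27·1 ≡ 13 (mod 23). Nonzero ⇒ E is nonsingular.
For each x ∈ F_23, compute rhs = x³ + 2·x + 1 mod 23, then count y ∈ F_23 with y² ≡ rhs.
  x = 0: rhs = 1, matching y values: 1, 22 (2 points).
  x = 1: rhs = 4, matching y values: 2, 21 (2 points).
  x = 2: rhs = 13, matching y values: 6, 17 (2 points).
  x = 3: rhs = 11, matching y values: none (0 points).
  x = 4: rhs = 4, matching y values: 2, 21 (2 points).
  x = 5: rhs = 21, matching y values: none (0 points).
  x = 6: rhs = 22, matching y values: none (0 points).
  x = 7: rhs = 13, matching y values: 6, 17 (2 points).
  x = 8: rhs = 0, matching y values: 0 (1 points).
  x = 9: rhs = 12, matching y values: 9, 14 (2 points).
  x = 10: rhs = 9, matching y values: 3, 20 (2 points).
  x = 11: rhs = 20, matching y values: none (0 points).
  x = 12: rhs = 5, matching y values: none (0 points).
  x = 13: rhs = 16, matching y values: 4, 19 (2 points).
  x = 14: rhs = 13, matching y values: 6, 17 (2 points).
  x = 15: rhs = 2, matching y values: 5, 18 (2 points).
  x = 16: rhs = 12, matching y values: 9, 14 (2 points).
  x = 17: rhs = 3, matching y values: 7, 16 (2 points).
  x = 18: rhs = 4, matching y values: 2, 21 (2 points).
  x = 19: rhs = 21, matching y values: none (0 points).
  x = 20: rhs = 14, matching y values: none (0 points).
  x = 21: rhs = 12, matching y values: 9, 14 (2 points).
  x = 22: rhs = 21, matching y values: none (0 points).
Total affine count: 29.
Full point count |E(F_23)| = 29 + 1 = 30.
Hasse bound: |30 − (23+1)| = |6| = 6 ≤ 2√23 ≈ 9.5917 ✓.


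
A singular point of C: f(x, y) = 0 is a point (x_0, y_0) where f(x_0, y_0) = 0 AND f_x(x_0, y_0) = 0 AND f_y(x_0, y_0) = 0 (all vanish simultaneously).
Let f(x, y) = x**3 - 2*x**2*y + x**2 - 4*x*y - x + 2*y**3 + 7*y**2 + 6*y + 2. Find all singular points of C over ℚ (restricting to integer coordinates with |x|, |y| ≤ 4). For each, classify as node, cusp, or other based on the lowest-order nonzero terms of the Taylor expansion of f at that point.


Singular points: {(-1, -1)}; classification: cusp.

Compute partial derivatives:
  f_x = 3*x**2 - 4*x*y + 2*x - 4*y - 1.
  f_y = -2*x**2 - 4*x + 6*y**2 + 14*y + 6.
Scan x_0 ∈ {−4, ..., 4}. For each x_0, f_y(x_0, y) is a polynomial in y; find its integer roots y ∈ {−4, ..., 4}, then test f_x and f at those candidates.
  x = -4: f_y(-4, y) = 6*y**2 + 14*y - 10; no integer root y with |y| ≤ 4.
  x = -3: f_y(-3, y) = 6*y**2 + 14*y; vanishes at y ∈ {0}. (-3, 0): f_x = 20 ≠ 0.
  x = -2: f_y(-2, y) = 6*y**2 + 14*y + 6; no integer root y with |y| ≤ 4.
  x = -1: f_y(-1, y) = 6*y**2 + 14*y + 8; vanishes at y ∈ {-1}. (-1, -1): f_x = 0, f = 0 — SINGULAR.
  x = 0: f_y(0, y) = 6*y**2 + 14*y + 6; no integer root y with |y| ≤ 4.
  x = 1: f_y(1, y) = 6*y**2 + 14*y; vanishes at y ∈ {0}. (1, 0): f_x = 4 ≠ 0.
  x = 2: f_y(2, y) = 6*y**2 + 14*y - 10; no integer root y with |y| ≤ 4.
  x = 3: f_y(3, y) = 6*y**2 + 14*y - 24; no integer root y with |y| ≤ 4.
  x = 4: f_y(4, y) = 6*y**2 + 14*y - 42; no integer root y with |y| ≤ 4.
Only singular point on the grid: (-1, -1).
Classify: substitute x = -1 + u, y = -1 + v and expand: f = u**3 - 2*u**2*v + 2*v**3 + v**2.
No constant or linear terms (consistent with a singular point). Quadratic part: v**2. Cubic part: u**3 - 2*u**2*v + 2*v**3.
The quadratic part v**2 is a perfect square, so there is a single (double) tangent line v = 0, i.e. y = -1. Restricting the cubic part to that line (v = 0) leaves u**3 ≠ 0, so f is not divisible by v and the branch is v² ≈ -u**3 to lowest order — this is a cusp.
Classification: cusp.
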